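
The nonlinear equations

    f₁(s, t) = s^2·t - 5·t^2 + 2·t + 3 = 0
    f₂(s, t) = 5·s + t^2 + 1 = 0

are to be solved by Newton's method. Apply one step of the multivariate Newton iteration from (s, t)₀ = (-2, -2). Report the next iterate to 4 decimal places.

(-0.4815, -1.3519)

At (-2, -2): F = (-29.0000, -5.0000).
Jacobian J = [[2·s·t, s^2 - 10·t + 2], [5, 2·t]].
At the point, J = [[8.0000, 26.0000], [5.0000, -4.0000]] (det J = -162.0000).
Solving J·Δ = −F gives Δ = (1.5185, 0.6481).
Then the next iterate is (s, t)₁ = (-0.4815, -1.3519).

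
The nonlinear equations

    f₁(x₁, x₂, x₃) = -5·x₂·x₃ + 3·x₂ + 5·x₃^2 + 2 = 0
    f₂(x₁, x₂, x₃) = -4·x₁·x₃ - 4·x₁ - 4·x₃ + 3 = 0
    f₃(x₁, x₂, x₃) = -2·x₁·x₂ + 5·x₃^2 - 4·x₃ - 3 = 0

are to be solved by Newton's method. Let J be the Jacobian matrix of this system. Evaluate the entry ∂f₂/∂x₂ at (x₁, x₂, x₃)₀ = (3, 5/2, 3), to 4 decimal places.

0.0000

∂f₂/∂x₂ = 0.
At (3, 5/2, 3) this is 0.0000.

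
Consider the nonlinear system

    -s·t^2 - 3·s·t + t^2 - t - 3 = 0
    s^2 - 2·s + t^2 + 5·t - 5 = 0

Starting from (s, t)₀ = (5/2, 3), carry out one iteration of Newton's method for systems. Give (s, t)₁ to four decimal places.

At (5/2, 3): F = (-42.0000, 20.2500).
Jacobian J = [[-t^2 - 3·t, -2·s·t - 3·s + 2·t - 1], [2·s - 2, 2·t + 5]].
At the point, J = [[-18.0000, -17.5000], [3.0000, 11.0000]] (det J = -145.5000).
Solving J·Δ = −F gives Δ = (-0.7397, -1.6392).
Then the next iterate is (s, t)₁ = (1.7603, 1.3608).

(1.7603, 1.3608)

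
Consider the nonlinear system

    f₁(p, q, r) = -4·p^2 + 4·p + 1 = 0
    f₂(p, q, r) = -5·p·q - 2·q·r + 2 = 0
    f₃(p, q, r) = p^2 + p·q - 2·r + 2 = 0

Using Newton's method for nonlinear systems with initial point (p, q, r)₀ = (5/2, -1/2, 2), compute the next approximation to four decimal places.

(1.6250, -0.0020, 2.1537)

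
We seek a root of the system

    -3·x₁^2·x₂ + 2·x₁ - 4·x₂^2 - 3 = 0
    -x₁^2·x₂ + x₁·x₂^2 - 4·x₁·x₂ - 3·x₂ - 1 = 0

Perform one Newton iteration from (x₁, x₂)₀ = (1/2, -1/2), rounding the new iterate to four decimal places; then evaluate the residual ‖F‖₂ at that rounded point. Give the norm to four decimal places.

1.4619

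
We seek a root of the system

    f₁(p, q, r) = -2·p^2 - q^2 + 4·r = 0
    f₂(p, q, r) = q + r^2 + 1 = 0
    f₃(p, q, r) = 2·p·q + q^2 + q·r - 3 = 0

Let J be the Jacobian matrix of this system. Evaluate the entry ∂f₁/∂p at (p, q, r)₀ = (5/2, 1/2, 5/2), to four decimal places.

-10.0000

∂f₁/∂p = -4·p.
At (5/2, 1/2, 5/2) this is -10.0000.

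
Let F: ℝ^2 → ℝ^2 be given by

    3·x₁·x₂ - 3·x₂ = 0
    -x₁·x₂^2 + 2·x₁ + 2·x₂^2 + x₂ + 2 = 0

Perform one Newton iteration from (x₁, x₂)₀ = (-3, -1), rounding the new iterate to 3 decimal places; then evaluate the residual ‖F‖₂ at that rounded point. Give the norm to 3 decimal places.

3.193

At (-3, -1): F = (12.000, 0.000).
Jacobian J = [[3·x₂, 3·x₁ - 3], [-x₂^2 + 2, -2·x₁·x₂ + 4·x₂ + 1]].
At the point, J = [[-3.000, -12.000], [1.000, -9.000]] (det J = 39.000).
Solving J·Δ = −F gives Δ = (2.769, 0.308).
Then the next iterate is (x₁, x₂)₁ = (-0.231, -0.692).
Re-evaluating at (-0.231, -0.692): F = (2.55556, 1.91435), so ‖F‖₂ = 3.193.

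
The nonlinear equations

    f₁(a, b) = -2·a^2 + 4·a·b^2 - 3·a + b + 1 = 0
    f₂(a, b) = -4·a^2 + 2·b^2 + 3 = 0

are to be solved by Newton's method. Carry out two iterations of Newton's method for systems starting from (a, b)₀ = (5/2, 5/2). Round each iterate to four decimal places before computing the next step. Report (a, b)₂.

(1.2741, 1.2956)

At (5/2, 5/2): F = (46.0000, -9.5000).
Jacobian J = [[-4·a + 4·b^2 - 3, 8·a·b + 1], [-8·a, 4·b]].
At the point, J = [[12.0000, 51.0000], [-20.0000, 10.0000]] (det J = 1140.0000).
Solving J·Δ = −F gives Δ = (-0.8285, -0.7070).
Then the next iterate is (a, b)₁ = (1.6715, 1.7930).
Round to (1.6715, 1.7930) and repeat: F = (13.685156, -1.745951), J = [[3.173396, 24.975996], [-13.3720, 7.1720]].
Δ = (-0.3974, -0.4974), so (a, b)₂ = (1.2741, 1.2956).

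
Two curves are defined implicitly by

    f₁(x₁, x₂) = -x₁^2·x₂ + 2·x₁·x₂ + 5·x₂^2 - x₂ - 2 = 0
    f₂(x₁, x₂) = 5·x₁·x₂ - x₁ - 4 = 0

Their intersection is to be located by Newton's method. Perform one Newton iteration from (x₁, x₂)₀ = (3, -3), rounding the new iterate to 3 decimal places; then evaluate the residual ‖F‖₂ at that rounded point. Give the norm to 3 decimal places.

At (3, -3): F = (55.000, -52.000).
Jacobian J = [[-2·x₁·x₂ + 2·x₂, -x₁^2 + 2·x₁ + 10·x₂ - 1], [5·x₂ - 1, 5·x₁]].
At the point, J = [[12.000, -34.000], [-16.000, 15.000]] (det J = -364.000).
Solving J·Δ = −F gives Δ = (-2.591, 0.703).
Then the next iterate is (x₁, x₂)₁ = (0.409, -2.297).
Re-evaluating at (0.409, -2.297): F = (25.18334, -9.10637), so ‖F‖₂ = 26.779.

26.779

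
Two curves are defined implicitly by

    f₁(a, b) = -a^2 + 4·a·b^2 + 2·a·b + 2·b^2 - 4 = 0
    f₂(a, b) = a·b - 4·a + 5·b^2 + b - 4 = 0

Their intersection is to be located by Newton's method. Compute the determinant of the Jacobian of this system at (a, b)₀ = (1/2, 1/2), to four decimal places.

24.0000

J = [[-2·a + 4·b^2 + 2·b, 8·a·b + 2·a + 4·b], [b - 4, a + 10·b + 1]].
At the point, J = [[1.0000, 5.0000], [-3.5000, 6.5000]].
det J = 24.0000.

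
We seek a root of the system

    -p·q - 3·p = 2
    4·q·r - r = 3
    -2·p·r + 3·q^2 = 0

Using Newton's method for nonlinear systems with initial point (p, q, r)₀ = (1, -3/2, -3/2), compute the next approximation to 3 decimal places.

At (1, -3/2, -3/2): F = (-3.500, 7.500, 9.750).
Jacobian J = [[-q - 3, -p, 0], [0, 4·r, 4·q - 1], [-2·r, 6·q, -2·p]].
At the point, J = [[-1.500, -1.000, 0.000], [0.000, -6.000, -7.000], [3.000, -9.000, -2.000]] (det J = 97.500).
Solving J·Δ = −F gives Δ = (-2.377, 0.065, 1.015).
Then the next iterate is (p, q, r)₁ = (-1.377, -1.435, -0.485).

(-1.377, -1.435, -0.485)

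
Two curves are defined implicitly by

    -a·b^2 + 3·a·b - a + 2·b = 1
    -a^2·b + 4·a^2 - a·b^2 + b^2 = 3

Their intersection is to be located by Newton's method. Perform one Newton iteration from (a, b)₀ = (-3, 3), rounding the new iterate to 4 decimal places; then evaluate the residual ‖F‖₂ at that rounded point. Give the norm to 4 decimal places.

At (-3, 3): F = (8.0000, 42.0000).
Jacobian J = [[-b^2 + 3·b - 1, -2·a·b + 3·a + 2], [-2·a·b + 8·a - b^2, -a^2 - 2·a·b + 2·b]].
At the point, J = [[-1.0000, 11.0000], [-15.0000, 15.0000]] (det J = 150.0000).
Solving J·Δ = −F gives Δ = (2.2800, -0.5200).
Then the next iterate is (a, b)₁ = (-0.7200, 2.4800).
Re-evaluating at (-0.7200, 2.4800): F = (3.751488, 8.366656), so ‖F‖₂ = 9.1692.

9.1692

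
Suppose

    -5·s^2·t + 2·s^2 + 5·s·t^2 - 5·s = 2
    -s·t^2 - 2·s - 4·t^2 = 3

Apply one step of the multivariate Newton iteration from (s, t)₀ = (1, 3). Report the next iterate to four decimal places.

(4.4483, 0.0690)

At (1, 3): F = (25.0000, -50.0000).
Jacobian J = [[-10·s·t + 4·s + 5·t^2 - 5, -5·s^2 + 10·s·t], [-t^2 - 2, -2·s·t - 8·t]].
At the point, J = [[14.0000, 25.0000], [-11.0000, -30.0000]] (det J = -145.0000).
Solving J·Δ = −F gives Δ = (3.4483, -2.9310).
Then the next iterate is (s, t)₁ = (4.4483, 0.0690).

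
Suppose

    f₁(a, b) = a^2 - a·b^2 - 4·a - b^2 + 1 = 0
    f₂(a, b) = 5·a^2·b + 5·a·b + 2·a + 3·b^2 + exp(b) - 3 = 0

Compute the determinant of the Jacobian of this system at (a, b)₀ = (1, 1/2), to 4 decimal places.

J = [[2·a - b^2 - 4, -2·a·b - 2·b], [10·a·b + 5·b + 2, 5·a^2 + 5·a + 6·b + exp(b)]].
At the point, J = [[-2.2500, -2.0000], [9.5000, 14.648721]].
det J = -13.9596.

-13.9596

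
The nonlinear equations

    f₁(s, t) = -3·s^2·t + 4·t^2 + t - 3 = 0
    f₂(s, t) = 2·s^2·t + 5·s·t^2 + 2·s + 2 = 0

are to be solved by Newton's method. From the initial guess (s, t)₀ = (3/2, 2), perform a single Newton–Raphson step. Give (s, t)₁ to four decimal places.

At (3/2, 2): F = (1.5000, 44.0000).
Jacobian J = [[-6·s·t, -3·s^2 + 8·t + 1], [4·s·t + 5·t^2 + 2, 2·s^2 + 10·s·t]].
At the point, J = [[-18.0000, 10.2500], [34.0000, 34.5000]] (det J = -969.5000).
Solving J·Δ = −F gives Δ = (-0.4118, -0.8695).
Then the next iterate is (s, t)₁ = (1.0882, 1.1305).

(1.0882, 1.1305)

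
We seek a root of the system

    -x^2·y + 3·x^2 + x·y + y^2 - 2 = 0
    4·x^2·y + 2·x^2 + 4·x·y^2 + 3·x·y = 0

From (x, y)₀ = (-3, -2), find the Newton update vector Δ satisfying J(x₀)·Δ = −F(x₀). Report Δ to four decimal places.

At (-3, -2): F = (53.0000, -84.0000).
Jacobian J = [[-2·x·y + 6·x + y, -x^2 + x + 2·y], [8·x·y + 4·x + 4·y^2 + 3·y, 4·x^2 + 8·x·y + 3·x]].
At the point, J = [[-32.0000, -16.0000], [46.0000, 75.0000]] (det J = -1664.0000).
Solving J·Δ = −F gives Δ = (1.5811, 0.1502).

(1.5811, 0.1502)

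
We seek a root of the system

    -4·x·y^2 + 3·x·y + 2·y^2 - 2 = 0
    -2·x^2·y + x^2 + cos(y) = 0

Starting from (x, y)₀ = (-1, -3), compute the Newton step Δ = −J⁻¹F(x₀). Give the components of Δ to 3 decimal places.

At (-1, -3): F = (61.000, 6.01001).
Jacobian J = [[-4·y^2 + 3·y, -8·x·y + 3·x + 4·y], [-4·x·y + 2·x, -2·x^2 - sin(y)]].
At the point, J = [[-45.000, -39.000], [-14.000, -1.85888]] (det J = -462.35040).
Solving J·Δ = −F gives Δ = (0.262, 1.262).

(0.262, 1.262)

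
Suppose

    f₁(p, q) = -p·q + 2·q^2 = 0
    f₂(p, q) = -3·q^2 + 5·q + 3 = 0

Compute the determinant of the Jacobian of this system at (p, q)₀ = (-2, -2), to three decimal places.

34.000

J = [[-q, -p + 4·q], [0, -6·q + 5]].
At the point, J = [[2.000, -6.000], [0.000, 17.000]].
det J = 34.000.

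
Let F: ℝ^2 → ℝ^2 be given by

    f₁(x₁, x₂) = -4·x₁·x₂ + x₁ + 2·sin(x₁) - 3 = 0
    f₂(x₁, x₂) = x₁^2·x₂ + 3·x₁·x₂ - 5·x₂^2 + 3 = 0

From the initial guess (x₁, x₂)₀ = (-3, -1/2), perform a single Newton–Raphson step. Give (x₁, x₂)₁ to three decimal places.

(-9.389, 1.067)

At (-3, -1/2): F = (-12.28224, 1.750).
Jacobian J = [[-4·x₂ + 2·cos(x₁) + 1, -4·x₁], [2·x₁·x₂ + 3·x₂, x₁^2 + 3·x₁ - 10·x₂]].
At the point, J = [[1.02002, 12.000], [1.500, 5.000]] (det J = -12.89992).
Solving J·Δ = −F gives Δ = (-6.389, 1.567).
Then the next iterate is (x₁, x₂)₁ = (-9.389, 1.067).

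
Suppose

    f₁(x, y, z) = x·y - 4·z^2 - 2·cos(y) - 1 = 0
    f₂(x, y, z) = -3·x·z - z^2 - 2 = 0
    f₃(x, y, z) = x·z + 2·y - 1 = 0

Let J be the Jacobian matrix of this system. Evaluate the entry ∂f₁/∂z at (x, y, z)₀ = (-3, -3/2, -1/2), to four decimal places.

4.0000

∂f₁/∂z = -8·z.
At (-3, -3/2, -1/2) this is 4.0000.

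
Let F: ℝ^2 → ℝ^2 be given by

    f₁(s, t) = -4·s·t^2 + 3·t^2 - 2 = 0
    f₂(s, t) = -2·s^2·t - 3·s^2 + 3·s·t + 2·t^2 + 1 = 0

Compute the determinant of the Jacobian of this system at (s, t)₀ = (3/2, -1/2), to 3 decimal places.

24.500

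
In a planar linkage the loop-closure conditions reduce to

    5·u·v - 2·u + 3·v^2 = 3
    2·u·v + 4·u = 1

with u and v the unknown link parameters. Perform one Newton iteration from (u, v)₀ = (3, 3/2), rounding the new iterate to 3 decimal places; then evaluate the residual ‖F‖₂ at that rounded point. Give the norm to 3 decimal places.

3.517

At (3, 3/2): F = (20.250, 20.000).
Jacobian J = [[5·v - 2, 5·u + 6·v], [2·v + 4, 2·u]].
At the point, J = [[5.500, 24.000], [7.000, 6.000]] (det J = -135.000).
Solving J·Δ = −F gives Δ = (-2.656, -0.235).
Then the next iterate is (u, v)₁ = (0.344, 1.265).
Re-evaluating at (0.344, 1.265): F = (3.28847, 1.24632), so ‖F‖₂ = 3.517.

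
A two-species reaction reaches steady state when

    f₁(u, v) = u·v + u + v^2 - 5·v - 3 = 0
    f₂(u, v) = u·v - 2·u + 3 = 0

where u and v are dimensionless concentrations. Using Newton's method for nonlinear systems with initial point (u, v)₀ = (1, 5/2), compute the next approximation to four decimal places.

At (1, 5/2): F = (-5.7500, 3.5000).
Jacobian J = [[v + 1, u + 2·v - 5], [v - 2, u]].
At the point, J = [[3.5000, 1.0000], [0.5000, 1.0000]] (det J = 3.0000).
Solving J·Δ = −F gives Δ = (3.0833, -5.0417).
Then the next iterate is (u, v)₁ = (4.0833, -2.5417).

(4.0833, -2.5417)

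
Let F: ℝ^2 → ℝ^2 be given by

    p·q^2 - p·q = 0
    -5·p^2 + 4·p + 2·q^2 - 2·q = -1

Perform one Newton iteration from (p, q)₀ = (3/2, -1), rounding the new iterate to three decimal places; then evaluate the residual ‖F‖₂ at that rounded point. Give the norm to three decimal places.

At (3/2, -1): F = (3.000, -0.250).
Jacobian J = [[q^2 - q, 2·p·q - p], [-10·p + 4, 4·q - 2]].
At the point, J = [[2.000, -4.500], [-11.000, -6.000]] (det J = -61.500).
Solving J·Δ = −F gives Δ = (-0.311, 0.528).
Then the next iterate is (p, q)₁ = (1.189, -0.472).
Re-evaluating at (1.189, -0.472): F = (0.82610, 0.07696), so ‖F‖₂ = 0.830.

0.830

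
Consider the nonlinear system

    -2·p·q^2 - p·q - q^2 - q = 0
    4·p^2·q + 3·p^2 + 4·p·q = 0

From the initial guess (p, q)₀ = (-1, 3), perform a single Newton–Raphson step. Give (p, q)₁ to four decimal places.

(-0.8333, 2.0833)

At (-1, 3): F = (9.0000, 3.0000).
Jacobian J = [[-2·q^2 - q, -4·p·q - p - 2·q - 1], [8·p·q + 6·p + 4·q, 4·p^2 + 4·p]].
At the point, J = [[-21.0000, 6.0000], [-18.0000, 0.0000]] (det J = 108.0000).
Solving J·Δ = −F gives Δ = (0.1667, -0.9167).
Then the next iterate is (p, q)₁ = (-0.8333, 2.0833).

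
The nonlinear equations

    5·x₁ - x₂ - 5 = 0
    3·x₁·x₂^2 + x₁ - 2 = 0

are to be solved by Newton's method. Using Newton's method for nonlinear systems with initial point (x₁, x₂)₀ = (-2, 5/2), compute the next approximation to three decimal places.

(1.712, 3.560)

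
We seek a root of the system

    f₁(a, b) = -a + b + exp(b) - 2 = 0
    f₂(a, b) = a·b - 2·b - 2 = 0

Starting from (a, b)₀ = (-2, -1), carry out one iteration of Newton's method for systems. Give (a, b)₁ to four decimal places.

At (-2, -1): F = (-0.632121, 2.0000).
Jacobian J = [[-1, exp(b) + 1], [b, a - 2]].
At the point, J = [[-1.0000, 1.367879], [-1.0000, -4.0000]] (det J = 5.367879).
Solving J·Δ = −F gives Δ = (0.0386, 0.4903).
Then the next iterate is (a, b)₁ = (-1.9614, -0.5097).

(-1.9614, -0.5097)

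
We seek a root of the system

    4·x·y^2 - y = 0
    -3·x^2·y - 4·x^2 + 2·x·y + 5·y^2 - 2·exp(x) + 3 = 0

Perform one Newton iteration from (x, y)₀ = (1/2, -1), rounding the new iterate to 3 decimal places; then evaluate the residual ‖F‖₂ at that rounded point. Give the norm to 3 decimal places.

At (1/2, -1): F = (3.000, 3.45256).
Jacobian J = [[4·y^2, 8·x·y - 1], [-6·x·y - 8·x + 2·y - 2·exp(x), -3·x^2 + 2·x + 10·y]].
At the point, J = [[4.000, -5.000], [-6.29744, -9.750]] (det J = -70.48721).
Solving J·Δ = −F gives Δ = (-0.170, 0.464).
Then the next iterate is (x, y)₁ = (0.330, -0.536).
Re-evaluating at (0.330, -0.536): F = (0.91523, 1.04029), so ‖F‖₂ = 1.386.

1.386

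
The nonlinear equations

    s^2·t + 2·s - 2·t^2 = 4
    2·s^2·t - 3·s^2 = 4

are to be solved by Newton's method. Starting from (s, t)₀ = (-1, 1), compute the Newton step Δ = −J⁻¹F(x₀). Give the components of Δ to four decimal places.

At (-1, 1): F = (-7.0000, -5.0000).
Jacobian J = [[2·s·t + 2, s^2 - 4·t], [4·s·t - 6·s, 2·s^2]].
At the point, J = [[0.0000, -3.0000], [2.0000, 2.0000]] (det J = 6.0000).
Solving J·Δ = −F gives Δ = (4.8333, -2.3333).

(4.8333, -2.3333)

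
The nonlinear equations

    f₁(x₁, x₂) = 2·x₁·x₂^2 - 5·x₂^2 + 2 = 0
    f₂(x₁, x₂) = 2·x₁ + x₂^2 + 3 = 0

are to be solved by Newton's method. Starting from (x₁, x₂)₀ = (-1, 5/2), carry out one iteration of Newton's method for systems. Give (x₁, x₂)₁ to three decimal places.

(-1.340, 1.186)

At (-1, 5/2): F = (-41.750, 7.250).
Jacobian J = [[2·x₂^2, 4·x₁·x₂ - 10·x₂], [2, 2·x₂]].
At the point, J = [[12.500, -35.000], [2.000, 5.000]] (det J = 132.500).
Solving J·Δ = −F gives Δ = (-0.340, -1.314).
Then the next iterate is (x₁, x₂)₁ = (-1.340, 1.186).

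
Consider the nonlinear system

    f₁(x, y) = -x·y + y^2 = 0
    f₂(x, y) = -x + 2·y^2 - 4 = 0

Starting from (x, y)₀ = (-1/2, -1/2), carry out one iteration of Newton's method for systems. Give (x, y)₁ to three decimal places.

At (-1/2, -1/2): F = (0.000, -3.000).
Jacobian J = [[-y, -x + 2·y], [-1, 4·y]].
At the point, J = [[0.500, -0.500], [-1.000, -2.000]] (det J = -1.500).
Solving J·Δ = −F gives Δ = (-1.000, -1.000).
Then the next iterate is (x, y)₁ = (-1.500, -1.500).

(-1.500, -1.500)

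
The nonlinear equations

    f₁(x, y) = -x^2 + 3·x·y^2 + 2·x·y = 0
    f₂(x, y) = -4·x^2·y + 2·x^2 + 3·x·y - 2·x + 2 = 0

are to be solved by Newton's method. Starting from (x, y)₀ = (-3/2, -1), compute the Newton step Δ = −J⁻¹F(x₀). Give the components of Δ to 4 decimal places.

At (-3/2, -1): F = (-3.7500, 23.0000).
Jacobian J = [[-2·x + 3·y^2 + 2·y, 6·x·y + 2·x], [-8·x·y + 4·x + 3·y - 2, -4·x^2 + 3·x]].
At the point, J = [[4.0000, 6.0000], [-23.0000, -13.5000]] (det J = 84.0000).
Solving J·Δ = −F gives Δ = (1.0402, -0.0685).

(1.0402, -0.0685)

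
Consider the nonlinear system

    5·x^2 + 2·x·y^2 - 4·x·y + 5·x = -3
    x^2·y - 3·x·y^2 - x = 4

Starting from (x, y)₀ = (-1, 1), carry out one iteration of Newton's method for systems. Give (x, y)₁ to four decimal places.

(-0.2857, 1.4694)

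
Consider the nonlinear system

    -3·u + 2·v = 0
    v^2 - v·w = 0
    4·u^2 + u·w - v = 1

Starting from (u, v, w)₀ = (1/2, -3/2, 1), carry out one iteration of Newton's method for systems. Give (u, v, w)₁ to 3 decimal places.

(0.227, 0.341, 3.409)

At (1/2, -3/2, 1): F = (-4.500, 3.750, 2.000).
Jacobian J = [[-3, 2, 0], [0, 2·v - w, -v], [8·u + w, -1, u]].
At the point, J = [[-3.000, 2.000, 0.000], [0.000, -4.000, 1.500], [5.000, -1.000, 0.500]] (det J = 16.500).
Solving J·Δ = −F gives Δ = (-0.273, 1.841, 2.409).
Then the next iterate is (u, v, w)₁ = (0.227, 0.341, 3.409).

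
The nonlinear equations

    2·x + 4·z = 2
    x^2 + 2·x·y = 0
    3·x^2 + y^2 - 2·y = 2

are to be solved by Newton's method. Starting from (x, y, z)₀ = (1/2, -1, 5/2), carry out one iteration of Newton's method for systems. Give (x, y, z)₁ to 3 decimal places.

(-0.750, -1.500, 0.875)

At (1/2, -1, 5/2): F = (9.000, -0.750, 1.750).
Jacobian J = [[2, 0, 4], [2·x + 2·y, 2·x, 0], [6·x, 2·y - 2, 0]].
At the point, J = [[2.000, 0.000, 4.000], [-1.000, 1.000, 0.000], [3.000, -4.000, 0.000]] (det J = 4.000).
Solving J·Δ = −F gives Δ = (-1.250, -0.500, -1.625).
Then the next iterate is (x, y, z)₁ = (-0.750, -1.500, 0.875).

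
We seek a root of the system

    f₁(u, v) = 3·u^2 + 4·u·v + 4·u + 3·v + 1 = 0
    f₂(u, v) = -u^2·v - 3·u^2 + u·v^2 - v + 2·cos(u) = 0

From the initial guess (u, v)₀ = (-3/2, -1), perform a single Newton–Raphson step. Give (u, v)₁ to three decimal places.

At (-3/2, -1): F = (4.750, -4.85853).
Jacobian J = [[6·u + 4·v + 4, 4·u + 3], [-2·u·v - 6·u + v^2 - 2·sin(u), -u^2 + 2·u·v - 1]].
At the point, J = [[-9.000, -3.000], [8.99499, -0.250]] (det J = 29.23497).
Solving J·Δ = −F gives Δ = (0.539, -0.034).
Then the next iterate is (u, v)₁ = (-0.961, -1.034).

(-0.961, -1.034)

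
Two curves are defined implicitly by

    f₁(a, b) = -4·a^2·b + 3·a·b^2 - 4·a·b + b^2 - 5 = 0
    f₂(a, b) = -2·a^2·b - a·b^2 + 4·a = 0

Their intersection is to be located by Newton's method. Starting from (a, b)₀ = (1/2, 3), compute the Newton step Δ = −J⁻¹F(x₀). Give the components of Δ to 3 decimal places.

At (1/2, 3): F = (8.500, -4.000).
Jacobian J = [[-8·a·b + 3·b^2 - 4·b, -4·a^2 + 6·a·b - 4·a + 2·b], [-4·a·b - b^2 + 4, -2·a^2 - 2·a·b]].
At the point, J = [[3.000, 12.000], [-11.000, -3.500]] (det J = 121.500).
Solving J·Δ = −F gives Δ = (-0.150, -0.671).

(-0.150, -0.671)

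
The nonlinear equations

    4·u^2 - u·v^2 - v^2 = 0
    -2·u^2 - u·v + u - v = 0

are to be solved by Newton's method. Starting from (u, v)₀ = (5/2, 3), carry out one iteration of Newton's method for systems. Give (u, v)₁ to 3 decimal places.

At (5/2, 3): F = (-6.500, -20.500).
Jacobian J = [[8·u - v^2, -2·u·v - 2·v], [-4·u - v + 1, -u - 1]].
At the point, J = [[11.000, -21.000], [-12.000, -3.500]] (det J = -290.500).
Solving J·Δ = −F gives Δ = (-1.404, -1.045).
Then the next iterate is (u, v)₁ = (1.096, 1.955).

(1.096, 1.955)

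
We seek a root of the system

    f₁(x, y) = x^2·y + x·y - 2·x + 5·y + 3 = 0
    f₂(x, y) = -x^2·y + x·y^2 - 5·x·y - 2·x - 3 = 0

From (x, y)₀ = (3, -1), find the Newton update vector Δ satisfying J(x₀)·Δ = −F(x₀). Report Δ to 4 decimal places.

(-2.9400, -0.3800)

At (3, -1): F = (-20.0000, 18.0000).
Jacobian J = [[2·x·y + y - 2, x^2 + x + 5], [-2·x·y + y^2 - 5·y - 2, -x^2 + 2·x·y - 5·x]].
At the point, J = [[-9.0000, 17.0000], [10.0000, -30.0000]] (det J = 100.0000).
Solving J·Δ = −F gives Δ = (-2.9400, -0.3800).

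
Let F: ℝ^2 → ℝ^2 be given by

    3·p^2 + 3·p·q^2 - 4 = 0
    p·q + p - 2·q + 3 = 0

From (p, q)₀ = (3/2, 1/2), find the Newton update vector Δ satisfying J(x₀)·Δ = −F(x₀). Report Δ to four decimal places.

(-1.8118, 3.0645)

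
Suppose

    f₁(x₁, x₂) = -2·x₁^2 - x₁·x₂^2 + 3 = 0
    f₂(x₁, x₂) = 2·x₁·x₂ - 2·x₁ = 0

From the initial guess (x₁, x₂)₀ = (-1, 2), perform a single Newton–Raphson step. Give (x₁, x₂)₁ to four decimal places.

(-1.2500, 0.7500)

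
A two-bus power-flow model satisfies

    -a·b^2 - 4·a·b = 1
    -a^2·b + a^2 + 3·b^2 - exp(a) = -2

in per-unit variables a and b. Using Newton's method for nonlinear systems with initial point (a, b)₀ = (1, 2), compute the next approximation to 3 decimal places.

(0.642, 0.912)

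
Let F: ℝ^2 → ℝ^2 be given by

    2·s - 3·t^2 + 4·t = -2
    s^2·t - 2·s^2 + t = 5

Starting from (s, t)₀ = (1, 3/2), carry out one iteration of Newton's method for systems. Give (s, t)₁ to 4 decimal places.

(-12.5000, -3.2500)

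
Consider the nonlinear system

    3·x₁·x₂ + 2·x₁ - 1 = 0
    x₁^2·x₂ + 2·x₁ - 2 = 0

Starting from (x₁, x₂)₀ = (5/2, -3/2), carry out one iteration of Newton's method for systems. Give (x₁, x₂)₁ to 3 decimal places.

At (5/2, -3/2): F = (-7.250, -6.375).
Jacobian J = [[3·x₂ + 2, 3·x₁], [2·x₁·x₂ + 2, x₁^2]].
At the point, J = [[-2.500, 7.500], [-5.500, 6.250]] (det J = 25.625).
Solving J·Δ = −F gives Δ = (-0.098, 0.934).
Then the next iterate is (x₁, x₂)₁ = (2.402, -0.566).

(2.402, -0.566)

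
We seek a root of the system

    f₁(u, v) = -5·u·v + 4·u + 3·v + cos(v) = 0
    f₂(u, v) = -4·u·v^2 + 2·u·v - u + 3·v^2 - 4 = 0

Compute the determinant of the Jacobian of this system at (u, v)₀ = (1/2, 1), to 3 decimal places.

-4.024

J = [[-5·v + 4, -5·u - sin(v) + 3], [-4·v^2 + 2·v - 1, -8·u·v + 2·u + 6·v]].
At the point, J = [[-1.000, -0.34147], [-3.000, 3.000]].
det J = -4.024.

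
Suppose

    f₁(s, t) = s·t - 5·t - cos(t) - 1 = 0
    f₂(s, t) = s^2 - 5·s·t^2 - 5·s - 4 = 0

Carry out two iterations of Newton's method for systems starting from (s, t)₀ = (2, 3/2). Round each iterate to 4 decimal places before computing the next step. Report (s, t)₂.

(18.2631, -2.7528)

At (2, 3/2): F = (-5.570737, -32.5000).
Jacobian J = [[t, s + sin(t) - 5], [2·s - 5·t^2 - 5, -10·s·t]].
At the point, J = [[1.5000, -2.002505], [-12.2500, -30.0000]] (det J = -69.530686).
Solving J·Δ = −F gives Δ = (1.4676, -1.6826).
Then the next iterate is (s, t)₁ = (3.4676, -0.1826).
Round to (3.4676, -0.1826) and repeat: F = (-1.703559, -9.891847), J = [[-0.1826, -1.713987], [1.768486, 6.331838]].
Δ = (14.7955, -2.5702), so (s, t)₂ = (18.2631, -2.7528).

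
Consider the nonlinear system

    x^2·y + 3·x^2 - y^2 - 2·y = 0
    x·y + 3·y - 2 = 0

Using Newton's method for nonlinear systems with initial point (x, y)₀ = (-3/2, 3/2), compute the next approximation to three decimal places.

(-1.004, 0.837)

At (-3/2, 3/2): F = (4.875, 0.250).
Jacobian J = [[2·x·y + 6·x, x^2 - 2·y - 2], [y, x + 3]].
At the point, J = [[-13.500, -2.750], [1.500, 1.500]] (det J = -16.125).
Solving J·Δ = −F gives Δ = (0.496, -0.663).
Then the next iterate is (x, y)₁ = (-1.004, 0.837).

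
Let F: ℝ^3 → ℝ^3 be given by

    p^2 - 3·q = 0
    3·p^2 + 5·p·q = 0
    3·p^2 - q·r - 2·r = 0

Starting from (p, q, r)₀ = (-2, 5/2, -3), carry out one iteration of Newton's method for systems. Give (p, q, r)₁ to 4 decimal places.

(-1.9036, 1.2048, 1.5462)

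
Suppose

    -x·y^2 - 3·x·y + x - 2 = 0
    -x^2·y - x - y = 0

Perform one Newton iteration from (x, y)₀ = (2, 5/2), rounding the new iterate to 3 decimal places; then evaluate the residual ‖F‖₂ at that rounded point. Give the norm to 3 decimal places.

At (2, 5/2): F = (-27.500, -14.500).
Jacobian J = [[-y^2 - 3·y + 1, -2·x·y - 3·x], [-2·x·y - 1, -x^2 - 1]].
At the point, J = [[-12.750, -16.000], [-11.000, -5.000]] (det J = -112.250).
Solving J·Δ = −F gives Δ = (-0.842, -1.048).
Then the next iterate is (x, y)₁ = (1.158, 1.452).
Re-evaluating at (1.158, 1.452): F = (-8.32766, -4.55708), so ‖F‖₂ = 9.493.

9.493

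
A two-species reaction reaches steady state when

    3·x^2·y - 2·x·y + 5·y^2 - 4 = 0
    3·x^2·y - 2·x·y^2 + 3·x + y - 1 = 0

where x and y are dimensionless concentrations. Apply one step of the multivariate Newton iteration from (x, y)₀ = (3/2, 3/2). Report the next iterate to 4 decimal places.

(0.7730, 1.2205)

At (3/2, 3/2): F = (12.8750, 8.3750).
Jacobian J = [[6·x·y - 2·y, 3·x^2 - 2·x + 10·y], [6·x·y - 2·y^2 + 3, 3·x^2 - 4·x·y + 1]].
At the point, J = [[10.5000, 18.7500], [12.0000, -1.2500]] (det J = -238.1250).
Solving J·Δ = −F gives Δ = (-0.7270, -0.2795).
Then the next iterate is (x, y)₁ = (0.7730, 1.2205).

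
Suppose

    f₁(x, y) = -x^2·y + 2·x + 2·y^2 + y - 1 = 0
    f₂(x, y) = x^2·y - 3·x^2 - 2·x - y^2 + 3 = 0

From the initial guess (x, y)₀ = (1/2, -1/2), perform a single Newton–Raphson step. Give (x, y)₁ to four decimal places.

(0.8333, 0.2667)

At (1/2, -1/2): F = (0.1250, 0.8750).
Jacobian J = [[-2·x·y + 2, -x^2 + 4·y + 1], [2·x·y - 6·x - 2, x^2 - 2·y]].
At the point, J = [[2.5000, -1.2500], [-5.5000, 1.2500]] (det J = -3.7500).
Solving J·Δ = −F gives Δ = (0.3333, 0.7667).
Then the next iterate is (x, y)₁ = (0.8333, 0.2667).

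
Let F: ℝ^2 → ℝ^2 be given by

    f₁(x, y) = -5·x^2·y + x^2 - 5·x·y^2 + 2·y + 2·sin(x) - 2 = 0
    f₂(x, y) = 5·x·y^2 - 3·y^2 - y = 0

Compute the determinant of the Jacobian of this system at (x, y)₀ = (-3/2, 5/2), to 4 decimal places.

J = [[-10·x·y + 2·x - 5·y^2 + 2·cos(x), -5·x^2 - 10·x·y + 2], [5·y^2, 10·x·y - 6·y - 1]].
At the point, J = [[3.391474, 28.2500], [31.2500, -53.5000]].
det J = -1064.2564.

-1064.2564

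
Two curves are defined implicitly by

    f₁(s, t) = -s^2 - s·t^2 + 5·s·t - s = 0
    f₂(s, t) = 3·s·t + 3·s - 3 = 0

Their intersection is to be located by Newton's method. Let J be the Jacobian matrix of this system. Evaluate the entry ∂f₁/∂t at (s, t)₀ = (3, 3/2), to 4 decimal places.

6.0000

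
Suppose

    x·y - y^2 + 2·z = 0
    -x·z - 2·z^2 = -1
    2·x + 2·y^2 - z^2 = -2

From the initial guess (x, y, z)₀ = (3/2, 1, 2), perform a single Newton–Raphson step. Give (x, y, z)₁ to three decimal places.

At (3/2, 1, 2): F = (4.500, -10.000, 3.000).
Jacobian J = [[y, x - 2·y, 2], [-z, 0, -x - 4·z], [2, 4·y, -2·z]].
At the point, J = [[1.000, -0.500, 2.000], [-2.000, 0.000, -9.500], [2.000, 4.000, -4.000]] (det J = 35.500).
Solving J·Δ = −F gives Δ = (-3.528, 0.704, -0.310).
Then the next iterate is (x, y, z)₁ = (-2.028, 1.704, 1.690).

(-2.028, 1.704, 1.690)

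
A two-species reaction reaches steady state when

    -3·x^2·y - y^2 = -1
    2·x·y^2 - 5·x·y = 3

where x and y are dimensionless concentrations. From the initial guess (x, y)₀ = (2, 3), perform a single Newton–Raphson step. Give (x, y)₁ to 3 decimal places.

At (2, 3): F = (-44.000, 3.000).
Jacobian J = [[-6·x·y, -3·x^2 - 2·y], [2·y^2 - 5·y, 4·x·y - 5·x]].
At the point, J = [[-36.000, -18.000], [3.000, 14.000]] (det J = -450.000).
Solving J·Δ = −F gives Δ = (-1.249, 0.053).
Then the next iterate is (x, y)₁ = (0.751, 3.053).

(0.751, 3.053)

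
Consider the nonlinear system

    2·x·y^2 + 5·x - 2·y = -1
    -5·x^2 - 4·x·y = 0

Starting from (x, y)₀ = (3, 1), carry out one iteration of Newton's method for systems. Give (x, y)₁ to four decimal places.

At (3, 1): F = (20.0000, -57.0000).
Jacobian J = [[2·y^2 + 5, 4·x·y - 2], [-10·x - 4·y, -4·x]].
At the point, J = [[7.0000, 10.0000], [-34.0000, -12.0000]] (det J = 256.0000).
Solving J·Δ = −F gives Δ = (-1.2891, -1.0977).
Then the next iterate is (x, y)₁ = (1.7109, -0.0977).

(1.7109, -0.0977)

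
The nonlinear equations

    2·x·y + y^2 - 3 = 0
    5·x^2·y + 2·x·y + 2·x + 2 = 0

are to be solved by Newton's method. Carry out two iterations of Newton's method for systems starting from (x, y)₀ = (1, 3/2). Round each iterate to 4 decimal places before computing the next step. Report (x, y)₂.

At (1, 3/2): F = (2.2500, 14.5000).
Jacobian J = [[2·y, 2·x + 2·y], [10·x·y + 2·y + 2, 5·x^2 + 2·x]].
At the point, J = [[3.0000, 5.0000], [20.0000, 7.0000]] (det J = -79.0000).
Solving J·Δ = −F gives Δ = (-0.7184, -0.0190).
Then the next iterate is (x, y)₁ = (0.2816, 1.4810).
Round to (0.2816, 1.4810) and repeat: F = (0.027460, 3.984505), J = [[2.9620, 3.5252], [9.132496, 0.959693]].
Δ = (-0.4777, 0.3936), so (x, y)₂ = (-0.1961, 1.8746).

(-0.1961, 1.8746)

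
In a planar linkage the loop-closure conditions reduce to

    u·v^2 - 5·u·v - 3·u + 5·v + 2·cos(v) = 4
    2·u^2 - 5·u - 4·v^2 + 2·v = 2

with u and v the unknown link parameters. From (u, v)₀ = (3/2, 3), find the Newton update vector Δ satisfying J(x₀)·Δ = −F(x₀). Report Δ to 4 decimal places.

(-1.6486, -1.6658)

At (3/2, 3): F = (-4.479985, -35.0000).
Jacobian J = [[v^2 - 5·v - 3, 2·u·v - 5·u - 2·sin(v) + 5], [4·u - 5, -8·v + 2]].
At the point, J = [[-9.0000, 6.217760], [1.0000, -22.0000]] (det J = 191.782240).
Solving J·Δ = −F gives Δ = (-1.6486, -1.6658).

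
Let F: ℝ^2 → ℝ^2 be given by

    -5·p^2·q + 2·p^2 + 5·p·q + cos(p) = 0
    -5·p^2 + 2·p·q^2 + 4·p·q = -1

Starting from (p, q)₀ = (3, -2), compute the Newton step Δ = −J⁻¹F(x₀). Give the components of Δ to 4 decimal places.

(-1.3664, -0.2506)

At (3, -2): F = (77.010008, -44.0000).
Jacobian J = [[-10·p·q + 4·p + 5·q - sin(p), -5·p^2 + 5·p], [-10·p + 2·q^2 + 4·q, 4·p·q + 4·p]].
At the point, J = [[61.858880, -30.0000], [-30.0000, -12.0000]] (det J = -1642.306560).
Solving J·Δ = −F gives Δ = (-1.3664, -0.2506).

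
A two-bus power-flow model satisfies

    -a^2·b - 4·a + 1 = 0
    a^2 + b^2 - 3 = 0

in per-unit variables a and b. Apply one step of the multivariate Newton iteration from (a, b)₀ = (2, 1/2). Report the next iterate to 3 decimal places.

(2.400, -2.350)

At (2, 1/2): F = (-9.000, 1.250).
Jacobian J = [[-2·a·b - 4, -a^2], [2·a, 2·b]].
At the point, J = [[-6.000, -4.000], [4.000, 1.000]] (det J = 10.000).
Solving J·Δ = −F gives Δ = (0.400, -2.850).
Then the next iterate is (a, b)₁ = (2.400, -2.350).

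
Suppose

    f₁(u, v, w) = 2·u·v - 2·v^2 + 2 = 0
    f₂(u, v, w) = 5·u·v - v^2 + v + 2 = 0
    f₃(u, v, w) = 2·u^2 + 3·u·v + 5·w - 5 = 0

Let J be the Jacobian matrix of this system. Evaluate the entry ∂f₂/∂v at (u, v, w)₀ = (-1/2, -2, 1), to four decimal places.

∂f₂/∂v = 5·u - 2·v + 1.
At (-1/2, -2, 1) this is 2.5000.

2.5000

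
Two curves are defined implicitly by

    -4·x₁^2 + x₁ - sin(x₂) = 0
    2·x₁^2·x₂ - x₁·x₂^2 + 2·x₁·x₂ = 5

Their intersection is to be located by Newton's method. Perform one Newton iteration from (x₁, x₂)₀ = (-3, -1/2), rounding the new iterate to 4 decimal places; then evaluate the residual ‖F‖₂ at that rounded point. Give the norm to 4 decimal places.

At (-3, -1/2): F = (-38.520574, -10.2500).
Jacobian J = [[-8·x₁ + 1, -cos(x₂)], [4·x₁·x₂ - x₂^2 + 2·x₂, 2·x₁^2 - 2·x₁·x₂ + 2·x₁]].
At the point, J = [[25.0000, -0.877583], [4.7500, 9.0000]] (det J = 229.168517).
Solving J·Δ = −F gives Δ = (1.5520, 0.3198).
Then the next iterate is (x₁, x₂)₁ = (-1.4480, -0.1802).
Re-evaluating at (-1.4480, -0.1802): F = (-9.655590, -5.186773), so ‖F‖₂ = 10.9605.

10.9605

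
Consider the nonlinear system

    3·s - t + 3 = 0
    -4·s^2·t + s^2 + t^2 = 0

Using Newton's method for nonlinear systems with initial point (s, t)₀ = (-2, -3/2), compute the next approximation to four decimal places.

At (-2, -3/2): F = (-1.5000, 30.2500).
Jacobian J = [[3, -1], [-8·s·t + 2·s, -4·s^2 + 2·t]].
At the point, J = [[3.0000, -1.0000], [-28.0000, -19.0000]] (det J = -85.0000).
Solving J·Δ = −F gives Δ = (0.6912, 0.5735).
Then the next iterate is (s, t)₁ = (-1.3088, -0.9265).

(-1.3088, -0.9265)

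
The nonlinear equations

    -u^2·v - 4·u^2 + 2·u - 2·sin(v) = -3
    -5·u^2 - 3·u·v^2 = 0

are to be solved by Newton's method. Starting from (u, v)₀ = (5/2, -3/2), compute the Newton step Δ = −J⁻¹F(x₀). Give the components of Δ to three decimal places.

(-0.989, 0.744)

At (5/2, -3/2): F = (-5.63001, -48.125).
Jacobian J = [[-2·u·v - 8·u + 2, -u^2 - 2·cos(v)], [-10·u - 3·v^2, -6·u·v]].
At the point, J = [[-10.500, -6.39147], [-31.750, 22.500]] (det J = -439.17931).
Solving J·Δ = −F gives Δ = (-0.989, 0.744).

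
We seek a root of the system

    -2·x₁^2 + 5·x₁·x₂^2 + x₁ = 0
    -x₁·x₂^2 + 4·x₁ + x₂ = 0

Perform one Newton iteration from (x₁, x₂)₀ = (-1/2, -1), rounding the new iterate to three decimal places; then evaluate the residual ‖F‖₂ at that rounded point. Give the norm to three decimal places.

At (-1/2, -1): F = (-3.500, -2.500).
Jacobian J = [[-4·x₁ + 5·x₂^2 + 1, 10·x₁·x₂], [-x₂^2 + 4, -2·x₁·x₂ + 1]].
At the point, J = [[8.000, 5.000], [3.000, 0.000]] (det J = -15.000).
Solving J·Δ = −F gives Δ = (0.833, -0.633).
Then the next iterate is (x₁, x₂)₁ = (0.333, -1.633).
Re-evaluating at (0.333, -1.633): F = (4.55126, -1.18901), so ‖F‖₂ = 4.704.

4.704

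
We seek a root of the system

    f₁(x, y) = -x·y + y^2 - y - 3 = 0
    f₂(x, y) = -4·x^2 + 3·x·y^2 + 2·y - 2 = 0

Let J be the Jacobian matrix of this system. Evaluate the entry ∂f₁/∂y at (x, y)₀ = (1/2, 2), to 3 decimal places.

2.500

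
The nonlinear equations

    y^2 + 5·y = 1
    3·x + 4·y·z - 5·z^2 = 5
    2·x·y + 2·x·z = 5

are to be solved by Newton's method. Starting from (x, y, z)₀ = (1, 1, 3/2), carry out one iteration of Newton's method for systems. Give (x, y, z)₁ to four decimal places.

(1.6358, 0.2857, 0.6247)

At (1, 1, 3/2): F = (5.0000, -7.2500, 0.0000).
Jacobian J = [[0, 2·y + 5, 0], [3, 4·z, 4·y - 10·z], [2·y + 2·z, 2·x, 2·x]].
At the point, J = [[0.0000, 7.0000, 0.0000], [3.0000, 6.0000, -11.0000], [5.0000, 2.0000, 2.0000]] (det J = -427.0000).
Solving J·Δ = −F gives Δ = (0.6358, -0.7143, -0.8753).
Then the next iterate is (x, y, z)₁ = (1.6358, 0.2857, 0.6247).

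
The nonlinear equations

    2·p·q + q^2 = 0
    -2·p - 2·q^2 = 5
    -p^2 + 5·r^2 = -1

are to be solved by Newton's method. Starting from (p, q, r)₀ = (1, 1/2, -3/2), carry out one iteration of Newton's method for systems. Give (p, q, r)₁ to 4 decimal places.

(-4.0000, 1.7500, -0.0833)

At (1, 1/2, -3/2): F = (1.2500, -7.5000, 11.2500).
Jacobian J = [[2·q, 2·p + 2·q, 0], [-2, -4·q, 0], [-2·p, 0, 10·r]].
At the point, J = [[1.0000, 3.0000, 0.0000], [-2.0000, -2.0000, 0.0000], [-2.0000, 0.0000, -15.0000]] (det J = -60.0000).
Solving J·Δ = −F gives Δ = (-5.0000, 1.2500, 1.4167).
Then the next iterate is (p, q, r)₁ = (-4.0000, 1.7500, -0.0833).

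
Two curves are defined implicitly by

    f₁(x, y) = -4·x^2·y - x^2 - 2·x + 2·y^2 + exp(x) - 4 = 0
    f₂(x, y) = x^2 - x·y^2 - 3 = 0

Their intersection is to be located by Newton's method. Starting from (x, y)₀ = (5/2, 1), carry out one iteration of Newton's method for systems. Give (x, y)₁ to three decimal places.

(1.576, 0.411)

At (5/2, 1): F = (-26.06751, 0.750).
Jacobian J = [[-8·x·y - 2·x + exp(x) - 2, -4·x^2 + 4·y], [2·x - y^2, -2·x·y]].
At the point, J = [[-14.81751, -21.000], [4.000, -5.000]] (det J = 158.08753).
Solving J·Δ = −F gives Δ = (-0.924, -0.589).
Then the next iterate is (x, y)₁ = (1.576, 0.411).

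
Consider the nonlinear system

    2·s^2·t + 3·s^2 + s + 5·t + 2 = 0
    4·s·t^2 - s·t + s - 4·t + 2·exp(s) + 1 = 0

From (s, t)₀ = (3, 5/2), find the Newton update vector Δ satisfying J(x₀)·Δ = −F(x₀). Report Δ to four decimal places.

(-2.1236, 0.6328)

At (3, 5/2): F = (89.5000, 101.671074).
Jacobian J = [[4·s·t + 6·s + 1, 2·s^2 + 5], [4·t^2 - t + 2·exp(s) + 1, 8·s·t - s - 4]].
At the point, J = [[49.0000, 23.0000], [63.671074, 53.0000]] (det J = 1132.565302).
Solving J·Δ = −F gives Δ = (-2.1236, 0.6328).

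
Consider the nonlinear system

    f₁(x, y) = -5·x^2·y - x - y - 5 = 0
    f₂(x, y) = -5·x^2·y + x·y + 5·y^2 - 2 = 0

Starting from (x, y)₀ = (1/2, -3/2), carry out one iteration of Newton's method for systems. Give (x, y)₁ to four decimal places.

(1.1392, -0.5977)

At (1/2, -3/2): F = (-2.1250, 10.3750).
Jacobian J = [[-10·x·y - 1, -5·x^2 - 1], [-10·x·y + y, -5·x^2 + x + 10·y]].
At the point, J = [[6.5000, -2.2500], [6.0000, -15.7500]] (det J = -88.8750).
Solving J·Δ = −F gives Δ = (0.6392, 0.9023).
Then the next iterate is (x, y)₁ = (1.1392, -0.5977).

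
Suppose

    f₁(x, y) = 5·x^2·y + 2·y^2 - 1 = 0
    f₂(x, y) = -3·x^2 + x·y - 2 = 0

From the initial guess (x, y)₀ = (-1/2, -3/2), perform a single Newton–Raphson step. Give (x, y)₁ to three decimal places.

(2.556, 3.667)

At (-1/2, -3/2): F = (1.625, -2.000).
Jacobian J = [[10·x·y, 5·x^2 + 4·y], [-6·x + y, x]].
At the point, J = [[7.500, -4.750], [1.500, -0.500]] (det J = 3.375).
Solving J·Δ = −F gives Δ = (3.056, 5.167).
Then the next iterate is (x, y)₁ = (2.556, 3.667).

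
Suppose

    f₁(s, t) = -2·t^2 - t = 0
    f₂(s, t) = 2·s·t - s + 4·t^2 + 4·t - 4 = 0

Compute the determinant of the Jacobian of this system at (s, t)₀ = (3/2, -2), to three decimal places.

J = [[0, -4·t - 1], [2·t - 1, 2·s + 8·t + 4]].
At the point, J = [[0.000, 7.000], [-5.000, -9.000]].
det J = 35.000.

35.000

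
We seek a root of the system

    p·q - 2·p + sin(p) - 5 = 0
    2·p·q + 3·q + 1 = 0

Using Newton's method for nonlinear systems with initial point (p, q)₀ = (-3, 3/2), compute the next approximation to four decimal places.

(-3.0314, 0.3019)

At (-3, 3/2): F = (-3.641120, -3.5000).
Jacobian J = [[q + cos(p) - 2, p], [2·q, 2·p + 3]].
At the point, J = [[-1.489992, -3.0000], [3.0000, -3.0000]] (det J = 13.469977).
Solving J·Δ = −F gives Δ = (-0.0314, -1.1981).
Then the next iterate is (p, q)₁ = (-3.0314, 0.3019).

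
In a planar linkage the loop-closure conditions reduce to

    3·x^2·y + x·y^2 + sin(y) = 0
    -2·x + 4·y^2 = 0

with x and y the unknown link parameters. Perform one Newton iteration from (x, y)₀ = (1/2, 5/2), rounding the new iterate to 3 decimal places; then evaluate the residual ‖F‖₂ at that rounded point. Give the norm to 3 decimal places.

At (1/2, 5/2): F = (5.59847, 24.000).
Jacobian J = [[6·x·y + y^2, 3·x^2 + 2·x·y + cos(y)], [-2, 8·y]].
At the point, J = [[13.750, 2.44886], [-2.000, 20.000]] (det J = 279.89771).
Solving J·Δ = −F gives Δ = (-0.190, -1.219).
Then the next iterate is (x, y)₁ = (0.310, 1.281).
Re-evaluating at (0.310, 1.281): F = (1.83631, 5.94384), so ‖F‖₂ = 6.221.

6.221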